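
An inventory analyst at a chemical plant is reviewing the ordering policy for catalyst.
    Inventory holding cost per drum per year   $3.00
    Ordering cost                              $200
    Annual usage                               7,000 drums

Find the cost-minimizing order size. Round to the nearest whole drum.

966 drums

EOQ = √(2DS/H) = √(2 × 7,000 × 200 / 3)
    = √(933,333.33) ≈ 966.09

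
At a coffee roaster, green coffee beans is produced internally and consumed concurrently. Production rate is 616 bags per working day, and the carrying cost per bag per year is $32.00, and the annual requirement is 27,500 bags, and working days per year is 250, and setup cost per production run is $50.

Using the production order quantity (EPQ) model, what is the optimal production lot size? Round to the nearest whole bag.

Daily demand d = 27,500/250 = 110.000; p = 616; 1 − d/p = 0.82143
EPQ = √(2DS / (H(1 − d/p)))
    = √(2 × 27,500 × 50 / (32 × 0.82143)) ≈ 323.45

323 bags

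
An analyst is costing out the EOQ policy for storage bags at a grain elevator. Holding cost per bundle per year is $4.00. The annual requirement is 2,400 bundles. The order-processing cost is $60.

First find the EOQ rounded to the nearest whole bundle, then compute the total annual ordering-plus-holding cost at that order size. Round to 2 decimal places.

Optimal lot size Q* = (2 × 2,400 × $60 / $4)^½ ≈ 268.33 → Q = 268 bundles
Orders/yr = 2,400/268 = 8.955; ordering cost = 8.955 × $60 = $537.31
Average inventory = 268/2 = 134; holding cost = 134 × $4 = $536.00
Total = $537.31 + $536.00 = $1,073.31

$1,073.31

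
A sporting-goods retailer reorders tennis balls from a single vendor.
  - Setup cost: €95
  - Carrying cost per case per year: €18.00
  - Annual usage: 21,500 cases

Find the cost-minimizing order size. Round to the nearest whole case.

Q* = √(2·D·S / H) = √(2·21,500·95 / 18) = √226,944.4 ≈ 476.39

476 cases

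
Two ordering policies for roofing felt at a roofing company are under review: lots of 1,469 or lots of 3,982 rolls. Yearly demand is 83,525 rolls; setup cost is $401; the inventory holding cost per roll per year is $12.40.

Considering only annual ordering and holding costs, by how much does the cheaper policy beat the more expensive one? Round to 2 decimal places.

Annual cost at Q: ordering D·S/Q plus holding Q·H/2.
TC(1,469) = (83,525/1,469)×401 + (1,469/2)×12.4 = $31,908.02
TC(3,982) = (83,525/3,982)×401 + (3,982/2)×12.4 = $33,099.63
Cheaper: Q = 1,469.  Difference = $1,191.61

$1,191.61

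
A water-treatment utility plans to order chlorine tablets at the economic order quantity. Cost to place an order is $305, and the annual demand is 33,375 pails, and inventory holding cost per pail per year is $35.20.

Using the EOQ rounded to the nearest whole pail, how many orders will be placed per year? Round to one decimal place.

43.9 orders per year

EOQ = √(2DS/H) = √(2 × 33,375 × 305 / 35.2)
    = √(578,373.58) ≈ 760.51 → Q = 761
Orders per year = D/Q = 33,375 / 761 = 43.857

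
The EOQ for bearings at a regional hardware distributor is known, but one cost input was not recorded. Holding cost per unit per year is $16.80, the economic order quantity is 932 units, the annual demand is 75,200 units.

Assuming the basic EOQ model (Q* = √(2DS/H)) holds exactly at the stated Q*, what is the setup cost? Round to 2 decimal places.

Since Q* = (2DS/H)^½, squaring gives Q*²·H = 2DS.
S = Q²H / (2D) = 932² × 16.8 / (2 × 75,200) = 97.0271

$97.03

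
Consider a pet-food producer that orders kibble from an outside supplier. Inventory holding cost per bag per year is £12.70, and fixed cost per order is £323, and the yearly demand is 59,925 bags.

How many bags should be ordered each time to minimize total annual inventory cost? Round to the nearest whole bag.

1,746 bags

Q* = √(2·D·S / H) = √(2·59,925·323 / 12.7) = √3,048,153.5 ≈ 1,745.90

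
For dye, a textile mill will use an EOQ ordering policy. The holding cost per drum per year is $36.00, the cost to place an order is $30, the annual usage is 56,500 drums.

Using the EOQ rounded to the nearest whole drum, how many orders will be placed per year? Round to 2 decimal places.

184.04 orders per year

EOQ = √(2DS/H) = √(2 × 56,500 × 30 / 36)
    = √(94,166.67) ≈ 306.87 → Q = 307
N = D/Q = 56,500/307 ≈ 184.039 orders/yr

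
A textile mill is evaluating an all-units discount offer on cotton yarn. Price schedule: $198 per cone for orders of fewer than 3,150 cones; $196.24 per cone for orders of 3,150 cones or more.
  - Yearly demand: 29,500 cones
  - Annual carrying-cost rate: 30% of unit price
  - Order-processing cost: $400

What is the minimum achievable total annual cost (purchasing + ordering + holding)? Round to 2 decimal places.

$5,878,441.15

H₁ = 30%×$198 = $59.4000;  H₂ = 30%×$196.24 = $58.8720
EOQ₁ = √(2×29,500×400/59.4000) = 630.32  (< 3,150, feasible at tier 1)
EOQ₂ = √(2×29,500×400/58.8720) = 633.14  (< 3,150 → use Q = 3,150 at tier-2 price)
TC(tier 1 (EOQ₁), Q≈630.3) = $5,878,441.15
TC(tier 2, Q≈3,150.0) = $5,885,549.43
Minimum at tier 1 (EOQ₁): $5,878,441.15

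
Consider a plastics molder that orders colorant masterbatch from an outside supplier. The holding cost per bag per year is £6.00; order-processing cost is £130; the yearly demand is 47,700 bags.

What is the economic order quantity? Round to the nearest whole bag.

1,438 bags

Q* = √(2·D·S / H) = √(2·47,700·130 / 6) = √2,067,000.0 ≈ 1,437.71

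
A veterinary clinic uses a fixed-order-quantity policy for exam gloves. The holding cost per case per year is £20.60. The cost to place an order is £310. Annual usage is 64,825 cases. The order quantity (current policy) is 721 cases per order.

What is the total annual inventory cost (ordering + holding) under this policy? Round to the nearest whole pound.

£35,298

Ordering: D/Q × S = 64,825/721 × £310 = £27,872.05
Holding:  Q/2 × H = 721/2 × £20.6 = £7,426.30
Total = £27,872.05 + £7,426.30 = £35,298.35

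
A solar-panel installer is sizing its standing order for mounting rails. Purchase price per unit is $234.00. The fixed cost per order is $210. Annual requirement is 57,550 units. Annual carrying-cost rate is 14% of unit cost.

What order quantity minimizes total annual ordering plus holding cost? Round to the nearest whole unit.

H = i·C = 0.14 × $234 = $32.7600 per unit-year
Optimal lot size Q* = (2 × 57,550 × $210 / $32.76)^½ ≈ 858.96

859 units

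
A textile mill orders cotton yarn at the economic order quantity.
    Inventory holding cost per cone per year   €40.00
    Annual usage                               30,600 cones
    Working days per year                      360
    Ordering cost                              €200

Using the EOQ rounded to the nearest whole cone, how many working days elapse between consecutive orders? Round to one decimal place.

2DS/H = 2·30,600·200/40 = 306,000.00
EOQ = √306,000.00 ≈ 553.17 → Q = 553 cones
T = Q/D × 360 days = 553/30,600 × 360 = 6.506 days

6.5 days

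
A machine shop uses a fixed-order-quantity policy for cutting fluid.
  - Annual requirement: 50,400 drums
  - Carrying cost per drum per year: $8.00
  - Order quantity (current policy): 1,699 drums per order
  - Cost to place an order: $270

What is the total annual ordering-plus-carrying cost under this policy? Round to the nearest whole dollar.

$14,805

Annual ordering cost = (D/Q)·S = (50,400/1,699) × 270 = $8,009.42
Annual holding cost  = (Q/2)·H = (1,699/2) × 8 = $6,796.00
Total = $8,009.42 + $6,796.00 = $14,805.42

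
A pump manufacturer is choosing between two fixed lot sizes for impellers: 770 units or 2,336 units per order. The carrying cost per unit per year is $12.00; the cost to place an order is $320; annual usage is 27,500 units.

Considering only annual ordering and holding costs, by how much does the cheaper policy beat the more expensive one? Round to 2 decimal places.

$1,734.55

TC(Q) = (D/Q)S + (Q/2)H
TC(770) = (27,500/770)×320 + (770/2)×12 = $16,048.57
TC(2,336) = (27,500/2,336)×320 + (2,336/2)×12 = $17,783.12
|ΔTC| = |$16,048.57 − $17,783.12| = $1,734.55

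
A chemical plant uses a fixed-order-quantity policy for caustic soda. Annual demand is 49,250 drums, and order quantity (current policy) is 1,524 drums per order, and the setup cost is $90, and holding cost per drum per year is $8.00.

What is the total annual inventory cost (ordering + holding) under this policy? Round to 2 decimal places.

Ordering: D/Q × S = 49,250/1,524 × $90 = $2,908.46
Holding:  Q/2 × H = 1,524/2 × $8 = $6,096.00
Total = $2,908.46 + $6,096.00 = $9,004.46

$9,004.46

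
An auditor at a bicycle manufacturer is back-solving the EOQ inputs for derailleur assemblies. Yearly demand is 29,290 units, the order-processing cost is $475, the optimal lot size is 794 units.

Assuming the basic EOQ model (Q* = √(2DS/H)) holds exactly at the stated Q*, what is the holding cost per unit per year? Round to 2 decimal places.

$44.14

Since Q* = (2DS/H)^½, squaring gives Q*²·H = 2DS.
H = 2DS / Q² = 2 × 29,290 × 475 / 794² = 44.1369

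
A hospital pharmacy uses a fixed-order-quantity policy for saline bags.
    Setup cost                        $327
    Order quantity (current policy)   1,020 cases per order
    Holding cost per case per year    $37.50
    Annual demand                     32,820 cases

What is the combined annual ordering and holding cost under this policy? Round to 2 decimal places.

$29,646.71

Annual ordering cost = (D/Q)·S = (32,820/1,020) × 327 = $10,521.71
Annual holding cost  = (Q/2)·H = (1,020/2) × 37.5 = $19,125.00
Total = $10,521.71 + $19,125.00 = $29,646.71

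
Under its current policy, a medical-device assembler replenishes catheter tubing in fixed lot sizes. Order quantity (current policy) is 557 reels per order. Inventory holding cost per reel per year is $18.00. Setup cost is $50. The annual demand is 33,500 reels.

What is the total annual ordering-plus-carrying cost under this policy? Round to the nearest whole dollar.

Orders/yr = 33,500/557 = 60.144; ordering cost = 60.144 × $50 = $3,007.18
Average inventory = 557/2 = 278.5; holding cost = 278.5 × $18 = $5,013.00
Total = $3,007.18 + $5,013.00 = $8,020.18

$8,020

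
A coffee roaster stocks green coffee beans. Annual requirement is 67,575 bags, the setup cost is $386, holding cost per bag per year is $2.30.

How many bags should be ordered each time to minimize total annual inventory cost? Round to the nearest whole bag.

2DS/H = 2·67,575·386/2.3 = 22,681,695.65
EOQ = √22,681,695.65 ≈ 4,762.53

4,763 bags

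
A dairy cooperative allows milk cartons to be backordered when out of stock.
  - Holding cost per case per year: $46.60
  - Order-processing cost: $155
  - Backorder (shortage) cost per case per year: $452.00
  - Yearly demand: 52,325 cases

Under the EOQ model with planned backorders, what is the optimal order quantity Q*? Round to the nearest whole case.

Q* = √(2DS/H) · √((H + b)/b)
   = √(2 × 52,325 × 155 / 46.6) · √((46.6 + 452) / 452)
   = 589.987 × 1.0503 ≈ 619.65

620 cases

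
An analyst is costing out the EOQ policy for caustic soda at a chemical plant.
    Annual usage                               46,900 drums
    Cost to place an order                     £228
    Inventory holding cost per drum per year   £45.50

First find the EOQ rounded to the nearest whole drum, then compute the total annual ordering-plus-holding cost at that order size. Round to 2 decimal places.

£31,194.26

EOQ = √(2DS/H) = √(2 × 46,900 × 228 / 45.5)
    = √(470,030.77) ≈ 685.59 → Q = 686 drums
Orders/yr = 46,900/686 = 68.367; ordering cost = 68.367 × £228 = £15,587.76
Average inventory = 686/2 = 343; holding cost = 343 × £45.5 = £15,606.50
Total = £15,587.76 + £15,606.50 = £31,194.26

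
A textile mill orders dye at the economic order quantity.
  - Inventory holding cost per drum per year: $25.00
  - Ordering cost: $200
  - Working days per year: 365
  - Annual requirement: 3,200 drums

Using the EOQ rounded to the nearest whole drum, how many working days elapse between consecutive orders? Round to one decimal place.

2DS/H = 2·3,200·200/25 = 51,200.00
EOQ = √51,200.00 ≈ 226.27 → Q = 226 drums
T = Q/D × 365 days = 226/3,200 × 365 = 25.778 days

25.8 days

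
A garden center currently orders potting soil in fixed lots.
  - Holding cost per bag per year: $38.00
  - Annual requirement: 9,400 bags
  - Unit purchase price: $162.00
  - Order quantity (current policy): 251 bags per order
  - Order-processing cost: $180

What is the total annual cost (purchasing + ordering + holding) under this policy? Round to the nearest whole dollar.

Orders/yr = 9,400/251 = 37.450; ordering cost = 37.450 × $180 = $6,741.04
Average inventory = 251/2 = 125.5; holding cost = 125.5 × $38 = $4,769.00
Purchase cost = D·C = 9,400 × 162 = $1,522,800.00
Total = $6,741.04 + $4,769.00 + $1,522,800.00 = $1,534,310.04

$1,534,310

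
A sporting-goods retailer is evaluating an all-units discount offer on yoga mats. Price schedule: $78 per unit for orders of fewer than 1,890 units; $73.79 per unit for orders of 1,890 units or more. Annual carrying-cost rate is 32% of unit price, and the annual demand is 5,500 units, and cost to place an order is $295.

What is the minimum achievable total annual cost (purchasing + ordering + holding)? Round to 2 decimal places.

$429,017.56

H₁ = 32%×$78 = $24.9600;  H₂ = 32%×$73.79 = $23.6128
EOQ₁ = √(2×5,500×295/24.9600) = 360.57  (< 1,890, feasible at tier 1)
EOQ₂ = √(2×5,500×295/23.6128) = 370.71  (< 1,890 → use Q = 1,890 at tier-2 price)
TC(tier 1 (EOQ₁), Q≈360.6) = $437,999.73
TC(tier 2, Q≈1,890.0) = $429,017.56
Minimum at tier 2: $429,017.56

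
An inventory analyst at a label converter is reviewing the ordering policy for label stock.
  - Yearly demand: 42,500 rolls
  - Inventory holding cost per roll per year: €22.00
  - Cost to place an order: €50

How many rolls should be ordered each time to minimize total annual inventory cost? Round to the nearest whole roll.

Q* = √(2·D·S / H) = √(2·42,500·50 / 22) = √193,181.8 ≈ 439.52

440 rolls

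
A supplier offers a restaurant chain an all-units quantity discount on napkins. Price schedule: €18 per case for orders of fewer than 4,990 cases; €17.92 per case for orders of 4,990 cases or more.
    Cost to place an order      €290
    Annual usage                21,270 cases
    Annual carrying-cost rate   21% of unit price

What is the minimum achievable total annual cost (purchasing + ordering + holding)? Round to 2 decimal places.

H₁ = 21%×€18 = €3.7800;  H₂ = 21%×€17.92 = €3.7632
EOQ₁ = √(2×21,270×290/3.7800) = 1,806.56  (< 4,990, feasible at tier 1)
EOQ₂ = √(2×21,270×290/3.7632) = 1,810.59  (< 4,990 → use Q = 4,990 at tier-2 price)
TC(tier 1 (EOQ₁), Q≈1,806.6) = €389,688.79
TC(tier 2, Q≈4,990.0) = €391,783.72
Minimum at tier 1 (EOQ₁): €389,688.79

€389,688.79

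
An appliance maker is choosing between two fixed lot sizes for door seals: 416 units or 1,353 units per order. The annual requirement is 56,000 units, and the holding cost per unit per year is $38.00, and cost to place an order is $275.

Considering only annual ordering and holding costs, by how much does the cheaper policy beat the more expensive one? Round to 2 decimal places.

Annual cost at Q: ordering D·S/Q plus holding Q·H/2.
TC(416) = (56,000/416)×275 + (416/2)×38 = $44,923.23
TC(1,353) = (56,000/1,353)×275 + (1,353/2)×38 = $37,089.11
|ΔTC| = |$44,923.23 − $37,089.11| = $7,834.12

$7,834.12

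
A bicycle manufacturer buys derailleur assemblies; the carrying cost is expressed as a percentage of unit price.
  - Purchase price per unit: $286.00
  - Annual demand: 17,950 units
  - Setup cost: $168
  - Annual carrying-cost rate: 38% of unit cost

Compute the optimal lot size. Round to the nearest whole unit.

Holding cost per unit per year: H = 38% × $286 = $108.6800
Q* = √(2·D·S / H) = √(2·17,950·168 / 108.68) = √55,495.0 ≈ 235.57

236 units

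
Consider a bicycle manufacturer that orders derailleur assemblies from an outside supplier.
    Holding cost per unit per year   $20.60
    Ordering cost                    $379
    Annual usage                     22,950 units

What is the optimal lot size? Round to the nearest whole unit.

2DS/H = 2·22,950·379/20.6 = 844,470.87
EOQ = √844,470.87 ≈ 918.95

919 units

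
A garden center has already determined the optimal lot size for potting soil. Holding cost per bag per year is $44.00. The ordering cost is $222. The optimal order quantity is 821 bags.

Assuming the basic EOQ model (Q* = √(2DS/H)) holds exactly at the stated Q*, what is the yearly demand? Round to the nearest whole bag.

EOQ relation: Q² = 2DS/H, so rearrange for the unknown.
D = Q²H / (2S) = 821² × 44 / (2 × 222) = 66,796.86

66,797 bags per year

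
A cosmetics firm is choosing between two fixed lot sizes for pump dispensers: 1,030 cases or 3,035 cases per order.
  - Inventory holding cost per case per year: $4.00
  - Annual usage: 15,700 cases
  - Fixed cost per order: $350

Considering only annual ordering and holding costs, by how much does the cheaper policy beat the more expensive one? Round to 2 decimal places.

$485.59

TC(Q) = (D/Q)S + (Q/2)H
TC(1,030) = (15,700/1,030)×350 + (1,030/2)×4 = $7,394.95
TC(3,035) = (15,700/3,035)×350 + (3,035/2)×4 = $7,880.54
Cheaper: Q = 1,030.  Difference = $485.59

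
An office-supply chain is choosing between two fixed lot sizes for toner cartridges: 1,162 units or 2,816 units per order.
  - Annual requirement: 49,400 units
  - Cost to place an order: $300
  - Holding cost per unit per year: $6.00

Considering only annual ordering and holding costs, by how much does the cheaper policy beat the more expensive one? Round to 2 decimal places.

TC(Q) = (D/Q)S + (Q/2)H
TC(1,162) = (49,400/1,162)×300 + (1,162/2)×6 = $16,239.87
TC(2,816) = (49,400/2,816)×300 + (2,816/2)×6 = $13,710.78
Lots of 2,816 are cheaper by $2,529.09.

$2,529.09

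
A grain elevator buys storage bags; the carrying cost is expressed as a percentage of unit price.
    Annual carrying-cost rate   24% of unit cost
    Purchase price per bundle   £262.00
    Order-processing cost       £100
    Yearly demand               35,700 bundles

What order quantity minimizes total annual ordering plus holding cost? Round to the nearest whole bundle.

H = i·C = 0.24 × £262 = £62.8800 per bundle-year
2DS/H = 2·35,700·100/62.88 = 113,549.62
EOQ = √113,549.62 ≈ 336.97

337 bundles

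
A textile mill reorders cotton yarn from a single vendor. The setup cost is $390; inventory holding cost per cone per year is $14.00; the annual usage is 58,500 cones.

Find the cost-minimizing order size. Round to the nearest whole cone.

1,805 cones

Q* = √(2·D·S / H) = √(2·58,500·390 / 14) = √3,259,285.7 ≈ 1,805.35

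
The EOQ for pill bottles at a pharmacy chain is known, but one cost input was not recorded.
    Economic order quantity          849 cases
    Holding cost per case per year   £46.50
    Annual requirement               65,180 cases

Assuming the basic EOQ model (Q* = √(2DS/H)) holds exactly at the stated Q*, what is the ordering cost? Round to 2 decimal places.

From Q* = √(2DS/H) ⇒ Q*² = 2DS/H.
S = Q²H / (2D) = 849² × 46.5 / (2 × 65,180) = 257.1130

£257.11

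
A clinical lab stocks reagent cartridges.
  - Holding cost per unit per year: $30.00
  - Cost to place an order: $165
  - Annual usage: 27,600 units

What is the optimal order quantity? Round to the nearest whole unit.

Optimal lot size Q* = (2 × 27,600 × $165 / $30)^½ ≈ 551.00

551 units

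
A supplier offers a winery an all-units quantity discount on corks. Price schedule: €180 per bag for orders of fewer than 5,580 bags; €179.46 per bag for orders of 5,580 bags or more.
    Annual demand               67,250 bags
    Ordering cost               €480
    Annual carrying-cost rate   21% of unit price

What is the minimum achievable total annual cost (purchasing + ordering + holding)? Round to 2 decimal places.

€12,154,400.08

H₁ = 21%×€180 = €37.8000;  H₂ = 21%×€179.46 = €37.6866
EOQ₁ = √(2×67,250×480/37.8000) = 1,306.88  (< 5,580, feasible at tier 1)
EOQ₂ = √(2×67,250×480/37.6866) = 1,308.85  (< 5,580 → use Q = 5,580 at tier-2 price)
TC(tier 1 (EOQ₁), Q≈1,306.9) = €12,154,400.08
TC(tier 2, Q≈5,580.0) = €12,179,615.56
Minimum at tier 1 (EOQ₁): €12,154,400.08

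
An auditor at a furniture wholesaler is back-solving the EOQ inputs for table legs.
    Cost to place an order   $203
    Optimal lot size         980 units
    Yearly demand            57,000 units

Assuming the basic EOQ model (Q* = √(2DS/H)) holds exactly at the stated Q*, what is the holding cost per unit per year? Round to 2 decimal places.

$24.10

EOQ relation: Q² = 2DS/H, so rearrange for the unknown.
H = 2DS / Q² = 2 × 57,000 × 203 / 980² = 24.0962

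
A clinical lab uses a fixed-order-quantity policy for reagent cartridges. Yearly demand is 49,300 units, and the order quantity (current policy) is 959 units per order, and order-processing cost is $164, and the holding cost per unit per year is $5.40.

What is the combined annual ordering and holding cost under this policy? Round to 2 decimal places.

$11,020.17

Orders/yr = 49,300/959 = 51.408; ordering cost = 51.408 × $164 = $8,430.87
Average inventory = 959/2 = 479.5; holding cost = 479.5 × $5.4 = $2,589.30
Total = $8,430.87 + $2,589.30 = $11,020.17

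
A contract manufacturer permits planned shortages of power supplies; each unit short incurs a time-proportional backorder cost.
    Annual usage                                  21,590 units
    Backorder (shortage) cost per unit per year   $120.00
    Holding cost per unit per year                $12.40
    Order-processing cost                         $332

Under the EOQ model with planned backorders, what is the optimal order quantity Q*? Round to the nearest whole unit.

1,129 units

Q* = √(2DS/H) · √((H + b)/b)
   = √(2 × 21,590 × 332 / 12.4) · √((12.4 + 120) / 120)
   = 1,075.225 × 1.0504 ≈ 1,129.41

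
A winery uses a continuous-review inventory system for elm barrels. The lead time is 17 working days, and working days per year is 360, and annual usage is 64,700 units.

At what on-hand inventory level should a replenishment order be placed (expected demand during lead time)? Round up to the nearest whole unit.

Daily demand d = 64,700 / 360 = 179.722 units/day
Demand during lead time = 179.722 × 17 = 3,055.28
Reorder point = 3,055.28 → round up

3,056 units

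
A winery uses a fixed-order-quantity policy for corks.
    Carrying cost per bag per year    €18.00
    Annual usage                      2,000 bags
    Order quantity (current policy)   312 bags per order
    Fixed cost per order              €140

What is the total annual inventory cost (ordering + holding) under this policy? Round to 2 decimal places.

€3,705.44

Annual ordering cost = (D/Q)·S = (2,000/312) × 140 = €897.44
Annual holding cost  = (Q/2)·H = (312/2) × 18 = €2,808.00
Total = €897.44 + €2,808.00 = €3,705.44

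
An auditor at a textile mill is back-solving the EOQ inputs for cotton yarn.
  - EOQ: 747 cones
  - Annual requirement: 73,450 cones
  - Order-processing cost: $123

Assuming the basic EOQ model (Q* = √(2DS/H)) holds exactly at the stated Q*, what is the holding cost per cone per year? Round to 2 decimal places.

$32.38

EOQ relation: Q² = 2DS/H, so rearrange for the unknown.
H = 2DS / Q² = 2 × 73,450 × 123 / 747² = 32.3807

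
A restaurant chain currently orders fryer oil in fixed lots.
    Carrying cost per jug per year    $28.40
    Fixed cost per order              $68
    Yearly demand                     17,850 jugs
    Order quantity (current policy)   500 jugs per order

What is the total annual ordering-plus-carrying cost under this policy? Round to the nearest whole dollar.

Ordering: D/Q × S = 17,850/500 × $68 = $2,427.60
Holding:  Q/2 × H = 500/2 × $28.4 = $7,100.00
Total = $2,427.60 + $7,100.00 = $9,527.60

$9,528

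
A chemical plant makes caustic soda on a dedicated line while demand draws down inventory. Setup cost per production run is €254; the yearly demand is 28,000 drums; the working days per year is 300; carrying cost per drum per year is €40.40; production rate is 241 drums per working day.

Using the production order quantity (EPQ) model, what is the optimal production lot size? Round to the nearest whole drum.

758 drums

d = 28,000/300 = 93.3333 drums/day;  effective holding cost H(1 − d/p) = 40.4·(1 − 93.3333/241) = 24.75408
Q* = √(2DS / H_eff) = √(2·28,000·254 / 24.75408) ≈ 758.03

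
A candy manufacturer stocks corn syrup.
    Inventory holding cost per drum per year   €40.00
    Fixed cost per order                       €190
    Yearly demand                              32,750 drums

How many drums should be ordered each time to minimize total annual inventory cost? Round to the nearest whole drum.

Q* = √(2·D·S / H) = √(2·32,750·190 / 40) = √311,125.0 ≈ 557.79

558 drums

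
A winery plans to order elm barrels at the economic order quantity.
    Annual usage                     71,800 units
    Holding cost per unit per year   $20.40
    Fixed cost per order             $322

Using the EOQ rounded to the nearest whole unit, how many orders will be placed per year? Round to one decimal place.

Q* = √(2·D·S / H) = √(2·71,800·322 / 20.4) = √2,266,627.5 ≈ 1,505.53 → Q = 1,506
N = D/Q = 71,800/1,506 ≈ 47.676 orders/yr

47.7 orders per year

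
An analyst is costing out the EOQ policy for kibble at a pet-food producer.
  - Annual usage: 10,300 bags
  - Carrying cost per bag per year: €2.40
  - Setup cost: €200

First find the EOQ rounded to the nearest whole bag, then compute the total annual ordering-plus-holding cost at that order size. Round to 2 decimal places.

Q* = √(2·D·S / H) = √(2·10,300·200 / 2.4) = √1,716,666.7 ≈ 1,310.22 → Q = 1,310 bags
Ordering: D/Q × S = 10,300/1,310 × €200 = €1,572.52
Holding:  Q/2 × H = 1,310/2 × €2.4 = €1,572.00
Total = €1,572.52 + €1,572.00 = €3,144.52

€3,144.52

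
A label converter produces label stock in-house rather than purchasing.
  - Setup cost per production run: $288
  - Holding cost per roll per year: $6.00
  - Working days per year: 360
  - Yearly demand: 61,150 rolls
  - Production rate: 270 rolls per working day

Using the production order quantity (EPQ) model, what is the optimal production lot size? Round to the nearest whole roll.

Daily demand d = 61,150/360 = 169.861; p = 270; 1 − d/p = 0.37088
EPQ = √(2DS / (H(1 − d/p)))
    = √(2 × 61,150 × 288 / (6 × 0.37088)) ≈ 3,978.45

3,978 rolls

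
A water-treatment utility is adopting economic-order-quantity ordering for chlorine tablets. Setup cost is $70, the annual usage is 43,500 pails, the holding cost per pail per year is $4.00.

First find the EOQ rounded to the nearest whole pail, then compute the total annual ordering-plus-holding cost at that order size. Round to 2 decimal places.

$4,935.59

Optimal lot size Q* = (2 × 43,500 × $70 / $4)^½ ≈ 1,233.90 → Q = 1,234 pails
Annual ordering cost = (D/Q)·S = (43,500/1,234) × 70 = $2,467.59
Annual holding cost  = (Q/2)·H = (1,234/2) × 4 = $2,468.00
Total = $2,467.59 + $2,468.00 = $4,935.59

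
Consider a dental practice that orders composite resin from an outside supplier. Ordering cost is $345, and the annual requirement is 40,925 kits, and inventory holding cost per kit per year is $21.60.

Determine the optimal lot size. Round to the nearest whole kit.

2DS/H = 2·40,925·345/21.6 = 1,307,326.39
EOQ = √1,307,326.39 ≈ 1,143.38

1,143 kits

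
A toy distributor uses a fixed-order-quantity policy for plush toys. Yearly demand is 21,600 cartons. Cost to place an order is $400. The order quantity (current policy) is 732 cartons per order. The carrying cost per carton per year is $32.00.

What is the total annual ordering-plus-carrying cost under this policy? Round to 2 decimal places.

$23,515.28

Orders/yr = 21,600/732 = 29.508; ordering cost = 29.508 × $400 = $11,803.28
Average inventory = 732/2 = 366; holding cost = 366 × $32 = $11,712.00
Total = $11,803.28 + $11,712.00 = $23,515.28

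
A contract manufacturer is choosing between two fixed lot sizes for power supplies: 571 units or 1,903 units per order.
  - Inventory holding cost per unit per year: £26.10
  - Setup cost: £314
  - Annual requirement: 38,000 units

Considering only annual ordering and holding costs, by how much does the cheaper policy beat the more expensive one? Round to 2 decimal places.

£2,756.03

Annual cost at Q: ordering D·S/Q plus holding Q·H/2.
TC(571) = (38,000/571)×314 + (571/2)×26.1 = £28,348.22
TC(1,903) = (38,000/1,903)×314 + (1,903/2)×26.1 = £31,104.25
Lots of 571 are cheaper by £2,756.03.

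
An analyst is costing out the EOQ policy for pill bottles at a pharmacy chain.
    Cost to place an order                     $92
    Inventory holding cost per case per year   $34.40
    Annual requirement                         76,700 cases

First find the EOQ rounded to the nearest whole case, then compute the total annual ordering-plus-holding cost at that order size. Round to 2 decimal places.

Optimal lot size Q* = (2 × 76,700 × $92 / $34.4)^½ ≈ 640.51 → Q = 641 cases
Annual ordering cost = (D/Q)·S = (76,700/641) × 92 = $11,008.42
Annual holding cost  = (Q/2)·H = (641/2) × 34.4 = $11,025.20
Total = $11,008.42 + $11,025.20 = $22,033.62

$22,033.62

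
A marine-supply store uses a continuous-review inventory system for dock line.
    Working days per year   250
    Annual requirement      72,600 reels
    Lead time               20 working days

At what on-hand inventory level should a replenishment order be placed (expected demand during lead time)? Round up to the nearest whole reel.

5,808 reels

Daily demand d = 72,600 / 250 = 290.400 reels/day
Demand during lead time = 290.400 × 20 = 5,808.00
Reorder point = 5,808.00 → round up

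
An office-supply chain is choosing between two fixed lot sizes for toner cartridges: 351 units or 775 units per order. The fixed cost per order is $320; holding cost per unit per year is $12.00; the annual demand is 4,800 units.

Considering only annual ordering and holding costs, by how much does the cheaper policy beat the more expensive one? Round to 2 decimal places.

$149.87

TC(Q) = (D/Q)S + (Q/2)H
TC(351) = (4,800/351)×320 + (351/2)×12 = $6,482.07
TC(775) = (4,800/775)×320 + (775/2)×12 = $6,631.94
|ΔTC| = |$6,482.07 − $6,631.94| = $149.87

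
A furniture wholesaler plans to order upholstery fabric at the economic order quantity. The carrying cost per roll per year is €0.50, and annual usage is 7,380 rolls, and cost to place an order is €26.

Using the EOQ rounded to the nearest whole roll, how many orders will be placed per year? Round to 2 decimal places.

EOQ = √(2DS/H) = √(2 × 7,380 × 26 / 0.5)
    = √(767,520.00) ≈ 876.08 → Q = 876
N = D/Q = 7,380/876 ≈ 8.425 orders/yr

8.42 orders per year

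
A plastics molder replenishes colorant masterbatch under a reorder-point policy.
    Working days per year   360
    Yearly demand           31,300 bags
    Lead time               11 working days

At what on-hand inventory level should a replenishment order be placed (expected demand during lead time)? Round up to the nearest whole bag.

957 bags

Daily demand d = 31,300 / 360 = 86.944 bags/day
Demand during lead time = 86.944 × 11 = 956.39
Reorder point = 956.39 → round up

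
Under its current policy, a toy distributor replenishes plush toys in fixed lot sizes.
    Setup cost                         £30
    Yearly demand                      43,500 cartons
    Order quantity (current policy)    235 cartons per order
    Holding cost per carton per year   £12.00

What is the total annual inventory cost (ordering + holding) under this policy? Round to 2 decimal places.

Annual ordering cost = (D/Q)·S = (43,500/235) × 30 = £5,553.19
Annual holding cost  = (Q/2)·H = (235/2) × 12 = £1,410.00
Total = £5,553.19 + £1,410.00 = £6,963.19

£6,963.19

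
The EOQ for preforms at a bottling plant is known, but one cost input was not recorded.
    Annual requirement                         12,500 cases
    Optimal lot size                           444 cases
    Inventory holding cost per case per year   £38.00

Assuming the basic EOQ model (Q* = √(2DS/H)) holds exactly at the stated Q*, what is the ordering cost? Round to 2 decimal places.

£299.65

From Q* = √(2DS/H) ⇒ Q*² = 2DS/H.
S = Q²H / (2D) = 444² × 38 / (2 × 12,500) = 299.6467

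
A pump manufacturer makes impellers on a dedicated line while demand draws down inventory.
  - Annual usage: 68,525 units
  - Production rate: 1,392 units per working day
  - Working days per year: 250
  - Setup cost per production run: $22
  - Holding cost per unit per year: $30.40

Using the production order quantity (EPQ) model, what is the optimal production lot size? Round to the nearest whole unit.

Daily demand d = 68,525/250 = 274.100; p = 1392; 1 − d/p = 0.80309
EPQ = √(2DS / (H(1 − d/p)))
    = √(2 × 68,525 × 22 / (30.4 × 0.80309)) ≈ 351.42

351 units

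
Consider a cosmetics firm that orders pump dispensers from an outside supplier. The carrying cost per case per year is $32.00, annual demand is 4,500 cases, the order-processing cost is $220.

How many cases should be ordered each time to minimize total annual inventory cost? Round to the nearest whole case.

249 cases

EOQ = √(2DS/H) = √(2 × 4,500 × 220 / 32)
    = √(61,875.00) ≈ 248.75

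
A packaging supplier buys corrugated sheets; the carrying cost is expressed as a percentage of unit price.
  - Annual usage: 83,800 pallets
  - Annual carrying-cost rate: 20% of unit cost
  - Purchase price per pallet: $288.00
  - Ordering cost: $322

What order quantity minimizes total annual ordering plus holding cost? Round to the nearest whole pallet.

968 pallets

Holding cost per pallet per year: H = 20% × $288 = $57.6000
EOQ = √(2DS/H) = √(2 × 83,800 × 322 / 57.6)
    = √(936,930.56) ≈ 967.95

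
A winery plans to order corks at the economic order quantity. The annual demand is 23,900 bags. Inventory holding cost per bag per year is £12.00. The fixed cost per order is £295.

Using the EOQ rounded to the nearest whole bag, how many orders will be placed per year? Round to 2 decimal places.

EOQ = √(2DS/H) = √(2 × 23,900 × 295 / 12)
    = √(1,175,083.33) ≈ 1,084.01 → Q = 1,084
Orders per year = D/Q = 23,900 / 1,084 = 22.048

22.05 orders per year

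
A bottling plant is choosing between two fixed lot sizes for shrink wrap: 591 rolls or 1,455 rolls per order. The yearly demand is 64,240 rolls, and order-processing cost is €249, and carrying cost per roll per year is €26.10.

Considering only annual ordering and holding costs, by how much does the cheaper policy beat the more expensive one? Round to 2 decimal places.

€4,796.73

TC(Q) = (D/Q)S + (Q/2)H
TC(591) = (64,240/591)×249 + (591/2)×26.1 = €34,778.13
TC(1,455) = (64,240/1,455)×249 + (1,455/2)×26.1 = €29,981.40
|ΔTC| = |€34,778.13 − €29,981.40| = €4,796.73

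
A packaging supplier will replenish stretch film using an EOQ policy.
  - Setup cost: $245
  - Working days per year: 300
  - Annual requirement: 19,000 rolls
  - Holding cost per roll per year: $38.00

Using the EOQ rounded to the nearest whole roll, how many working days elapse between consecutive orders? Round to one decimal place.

Optimal lot size Q* = (2 × 19,000 × $245 / $38)^½ ≈ 494.97 → Q = 495 rolls
Days between orders = 300 / (D/Q) = 300 / 38.384 ≈ 7.816

7.8 days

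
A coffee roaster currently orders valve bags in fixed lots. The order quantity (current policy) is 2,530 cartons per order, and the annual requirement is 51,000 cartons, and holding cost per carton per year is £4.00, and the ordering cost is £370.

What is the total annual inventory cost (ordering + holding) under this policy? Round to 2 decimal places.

Annual ordering cost = (D/Q)·S = (51,000/2,530) × 370 = £7,458.50
Annual holding cost  = (Q/2)·H = (2,530/2) × 4 = £5,060.00
Total = £7,458.50 + £5,060.00 = £12,518.50

£12,518.50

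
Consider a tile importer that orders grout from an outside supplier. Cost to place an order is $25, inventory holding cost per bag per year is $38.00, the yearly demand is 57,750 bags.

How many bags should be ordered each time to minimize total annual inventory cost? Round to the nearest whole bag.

2DS/H = 2·57,750·25/38 = 75,986.84
EOQ = √75,986.84 ≈ 275.66

276 bags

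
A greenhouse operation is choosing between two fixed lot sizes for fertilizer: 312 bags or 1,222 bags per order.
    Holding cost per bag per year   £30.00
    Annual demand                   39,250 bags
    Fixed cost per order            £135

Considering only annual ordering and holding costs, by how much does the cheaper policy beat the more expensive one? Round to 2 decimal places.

£1,002.96

Annual cost at Q: ordering D·S/Q plus holding Q·H/2.
TC(312) = (39,250/312)×135 + (312/2)×30 = £21,663.17
TC(1,222) = (39,250/1,222)×135 + (1,222/2)×30 = £22,666.13
|ΔTC| = |£21,663.17 − £22,666.13| = £1,002.96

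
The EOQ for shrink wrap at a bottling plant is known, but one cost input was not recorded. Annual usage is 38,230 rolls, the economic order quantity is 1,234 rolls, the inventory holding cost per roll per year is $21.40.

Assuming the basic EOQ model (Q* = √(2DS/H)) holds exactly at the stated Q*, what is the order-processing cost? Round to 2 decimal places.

$426.20

From Q* = √(2DS/H) ⇒ Q*² = 2DS/H.
S = Q²H / (2D) = 1,234² × 21.4 / (2 × 38,230) = 426.1964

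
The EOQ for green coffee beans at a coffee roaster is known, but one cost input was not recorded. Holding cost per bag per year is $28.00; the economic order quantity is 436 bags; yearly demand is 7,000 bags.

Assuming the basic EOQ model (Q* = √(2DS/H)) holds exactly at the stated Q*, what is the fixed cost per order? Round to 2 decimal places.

EOQ relation: Q² = 2DS/H, so rearrange for the unknown.
S = Q²H / (2D) = 436² × 28 / (2 × 7,000) = 380.1920

$380.19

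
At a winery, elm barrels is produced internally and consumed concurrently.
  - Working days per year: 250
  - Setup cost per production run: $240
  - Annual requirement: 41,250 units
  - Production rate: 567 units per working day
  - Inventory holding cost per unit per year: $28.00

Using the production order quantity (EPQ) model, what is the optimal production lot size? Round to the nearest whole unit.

Daily demand d = 41,250/250 = 165.000; p = 567; 1 − d/p = 0.70899
EPQ = √(2DS / (H(1 − d/p)))
    = √(2 × 41,250 × 240 / (28 × 0.70899)) ≈ 998.69

999 units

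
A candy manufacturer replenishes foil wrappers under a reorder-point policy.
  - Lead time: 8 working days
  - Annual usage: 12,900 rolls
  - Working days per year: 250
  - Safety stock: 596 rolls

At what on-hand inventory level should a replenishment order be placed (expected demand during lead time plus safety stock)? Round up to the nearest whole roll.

1,009 rolls

Daily demand d = 12,900 / 250 = 51.600 rolls/day
Demand during lead time = 51.600 × 8 = 412.80
Reorder point = 412.80 + 596 = 1,008.80 → round up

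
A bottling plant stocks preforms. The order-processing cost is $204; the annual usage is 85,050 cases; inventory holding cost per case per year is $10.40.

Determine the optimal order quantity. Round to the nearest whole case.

2DS/H = 2·85,050·204/10.4 = 3,336,576.92
EOQ = √3,336,576.92 ≈ 1,826.63

1,827 cases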